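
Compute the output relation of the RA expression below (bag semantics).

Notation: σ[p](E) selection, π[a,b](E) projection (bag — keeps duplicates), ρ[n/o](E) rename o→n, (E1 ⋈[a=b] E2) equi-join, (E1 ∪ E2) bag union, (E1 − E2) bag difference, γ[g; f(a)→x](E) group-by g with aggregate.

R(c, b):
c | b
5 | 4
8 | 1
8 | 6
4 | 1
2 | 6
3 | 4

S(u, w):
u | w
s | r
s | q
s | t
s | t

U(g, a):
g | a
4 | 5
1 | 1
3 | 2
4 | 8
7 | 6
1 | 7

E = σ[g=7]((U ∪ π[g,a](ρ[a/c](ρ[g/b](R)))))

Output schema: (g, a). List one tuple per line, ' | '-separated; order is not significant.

Per-node cardinality:
  U → 6
  R → 6
  ρ[g/b](R) → 6
  ρ[a/c](ρ[g/b](R)) → 6
  π[g,a](ρ[a/c](ρ[g/b](R))) → 6
  (U ∪ π[g,a](ρ[a/c](ρ[g/b](R)))) → 12
  σ[g=7]((U ∪ π[g,a](ρ[a/c](ρ[g/b](R))))) → 1

== RESULT ==
g | a
7 | 6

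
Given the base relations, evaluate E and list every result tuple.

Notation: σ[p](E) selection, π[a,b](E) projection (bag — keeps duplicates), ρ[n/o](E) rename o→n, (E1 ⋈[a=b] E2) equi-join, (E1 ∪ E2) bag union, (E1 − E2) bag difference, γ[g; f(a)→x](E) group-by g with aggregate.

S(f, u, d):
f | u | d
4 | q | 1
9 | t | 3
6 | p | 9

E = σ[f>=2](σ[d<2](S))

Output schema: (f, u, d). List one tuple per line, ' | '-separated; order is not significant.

Stepwise |·|:
  S → 3
  σ[d<2](S) → 1
  σ[f>=2](σ[d<2](S)) → 1

== RESULT ==
f | u | d
4 | q | 1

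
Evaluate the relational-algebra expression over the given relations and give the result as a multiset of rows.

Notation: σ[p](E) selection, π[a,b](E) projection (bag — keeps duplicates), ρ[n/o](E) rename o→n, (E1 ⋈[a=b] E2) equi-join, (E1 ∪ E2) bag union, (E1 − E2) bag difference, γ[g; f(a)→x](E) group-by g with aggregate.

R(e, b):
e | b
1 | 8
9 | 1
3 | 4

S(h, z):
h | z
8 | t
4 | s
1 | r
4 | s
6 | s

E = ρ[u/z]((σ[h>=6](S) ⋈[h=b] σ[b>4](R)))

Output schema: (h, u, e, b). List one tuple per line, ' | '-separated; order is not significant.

Row counts bottom-up:
  S → 5
  σ[h>=6](S) → 2
  R → 3
  σ[b>4](R) → 1
  (σ[h>=6](S) ⋈[h=b] σ[b>4](R)) → 1
  ρ[u/z]((σ[h>=6](S) ⋈[h=b] σ[b>4](R))) → 1

== RESULT ==
h | u | e | b
8 | t | 1 | 8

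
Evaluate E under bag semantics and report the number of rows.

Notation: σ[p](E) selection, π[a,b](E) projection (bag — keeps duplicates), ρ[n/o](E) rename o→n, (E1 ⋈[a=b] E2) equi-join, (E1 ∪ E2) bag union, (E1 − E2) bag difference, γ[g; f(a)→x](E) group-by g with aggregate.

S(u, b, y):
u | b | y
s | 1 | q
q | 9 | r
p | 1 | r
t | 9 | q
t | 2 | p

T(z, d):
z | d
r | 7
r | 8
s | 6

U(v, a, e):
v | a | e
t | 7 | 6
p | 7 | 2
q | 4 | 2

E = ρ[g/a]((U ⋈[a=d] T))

Per-node cardinality:
  U → 3
  T → 3
  (U ⋈[a=d] T) → 2
  ρ[g/a]((U ⋈[a=d] T)) → 2

|E| = 2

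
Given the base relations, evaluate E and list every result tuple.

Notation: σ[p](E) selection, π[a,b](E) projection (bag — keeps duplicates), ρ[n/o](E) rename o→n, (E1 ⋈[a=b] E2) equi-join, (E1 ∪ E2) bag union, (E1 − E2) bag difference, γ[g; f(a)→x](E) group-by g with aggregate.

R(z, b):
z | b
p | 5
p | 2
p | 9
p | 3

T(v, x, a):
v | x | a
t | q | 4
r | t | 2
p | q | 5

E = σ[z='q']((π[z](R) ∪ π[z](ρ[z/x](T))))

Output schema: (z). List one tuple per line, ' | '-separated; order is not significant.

Stepwise |·|:
  R → 4
  π[z](R) → 4
  T → 3
  ρ[z/x](T) → 3
  π[z](ρ[z/x](T)) → 3
  (π[z](R) ∪ π[z](ρ[z/x](T))) → 7
  σ[z='q']((π[z](R) ∪ π[z](ρ[z/x](T)))) → 2

== RESULT ==
z
q
q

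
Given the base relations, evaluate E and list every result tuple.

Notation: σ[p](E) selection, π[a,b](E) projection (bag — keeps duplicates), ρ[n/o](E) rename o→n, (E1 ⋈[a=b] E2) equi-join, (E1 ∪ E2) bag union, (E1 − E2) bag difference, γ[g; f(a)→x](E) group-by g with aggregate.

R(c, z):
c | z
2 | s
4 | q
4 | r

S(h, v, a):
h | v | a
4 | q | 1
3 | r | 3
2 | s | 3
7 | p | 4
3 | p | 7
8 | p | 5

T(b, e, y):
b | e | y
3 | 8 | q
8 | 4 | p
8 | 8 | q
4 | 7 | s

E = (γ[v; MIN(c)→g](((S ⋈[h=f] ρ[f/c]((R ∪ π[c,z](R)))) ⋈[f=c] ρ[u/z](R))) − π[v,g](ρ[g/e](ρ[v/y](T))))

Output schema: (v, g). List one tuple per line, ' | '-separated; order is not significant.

Row counts bottom-up:
  S → 6
  R → 3
  R → 3
  π[c,z](R) → 3
  (R ∪ π[c,z](R)) → 6
  ρ[f/c]((R ∪ π[c,z](R))) → 6
  (S ⋈[h=f] ρ[f/c]((R ∪ π[c,z](R)))) → 6
  R → 3
  ρ[u/z](R) → 3
  ((S ⋈[h=f] ρ[f/c]((R ∪ π[c,z](R)))) ⋈[f=c] ρ[u/z](R)) → 10
  γ[v; MIN(c)→g](((S ⋈[h=f] ρ[f/c]((R ∪ π[c,z](R)))) ⋈[f=c] ρ[u/z](R))) → 2
  T → 4
  ρ[v/y](T) → 4
  ρ[g/e](ρ[v/y](T)) → 4
  π[v,g](ρ[g/e](ρ[v/y](T))) → 4
  (γ[v; MIN(c)→g](((S ⋈[h=f] ρ[f/c]((R ∪ π[c,z](R)))) ⋈[f=c] ρ[u/z](R))) − π[v,g](ρ[g/e](ρ[v/y](T)))) → 2

== RESULT ==
v | g
q | 4
s | 2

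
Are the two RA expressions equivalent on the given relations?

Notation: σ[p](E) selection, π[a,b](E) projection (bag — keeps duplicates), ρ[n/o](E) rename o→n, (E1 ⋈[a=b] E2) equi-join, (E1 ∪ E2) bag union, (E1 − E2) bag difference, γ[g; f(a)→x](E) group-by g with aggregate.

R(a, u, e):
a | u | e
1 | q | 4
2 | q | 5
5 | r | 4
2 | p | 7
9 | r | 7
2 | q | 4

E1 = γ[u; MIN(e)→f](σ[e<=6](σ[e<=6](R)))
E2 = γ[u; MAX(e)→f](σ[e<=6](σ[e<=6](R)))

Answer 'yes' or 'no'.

E1 row counts bottom-up:
  R → 6
  σ[e<=6](R) → 4
  σ[e<=6](σ[e<=6](R)) → 4
  γ[u; MIN(e)→f](σ[e<=6](σ[e<=6](R))) → 2
E2 row counts bottom-up:
  R → 6
  σ[e<=6](R) → 4
  σ[e<=6](σ[e<=6](R)) → 4
  γ[u; MAX(e)→f](σ[e<=6](σ[e<=6](R))) → 2

E1 result:
u | f
q | 4
r | 4
E2 result:
u | f
q | 5
r | 4
Witness: ('q', 4) appears 1× in E1 but 0× in E2.

no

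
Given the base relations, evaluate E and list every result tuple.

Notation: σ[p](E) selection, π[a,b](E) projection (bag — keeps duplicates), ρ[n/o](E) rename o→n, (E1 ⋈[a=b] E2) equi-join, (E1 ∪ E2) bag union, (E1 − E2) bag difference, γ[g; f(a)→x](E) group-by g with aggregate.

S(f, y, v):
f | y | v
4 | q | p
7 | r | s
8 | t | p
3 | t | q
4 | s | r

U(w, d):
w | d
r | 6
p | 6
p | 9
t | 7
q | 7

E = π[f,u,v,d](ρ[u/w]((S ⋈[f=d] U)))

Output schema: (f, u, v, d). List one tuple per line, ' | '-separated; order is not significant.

Per-node cardinality:
  S → 5
  U → 5
  (S ⋈[f=d] U) → 2
  ρ[u/w]((S ⋈[f=d] U)) → 2
  π[f,u,v,d](ρ[u/w]((S ⋈[f=d] U))) → 2

== RESULT ==
f | u | v | d
7 | q | s | 7
7 | t | s | 7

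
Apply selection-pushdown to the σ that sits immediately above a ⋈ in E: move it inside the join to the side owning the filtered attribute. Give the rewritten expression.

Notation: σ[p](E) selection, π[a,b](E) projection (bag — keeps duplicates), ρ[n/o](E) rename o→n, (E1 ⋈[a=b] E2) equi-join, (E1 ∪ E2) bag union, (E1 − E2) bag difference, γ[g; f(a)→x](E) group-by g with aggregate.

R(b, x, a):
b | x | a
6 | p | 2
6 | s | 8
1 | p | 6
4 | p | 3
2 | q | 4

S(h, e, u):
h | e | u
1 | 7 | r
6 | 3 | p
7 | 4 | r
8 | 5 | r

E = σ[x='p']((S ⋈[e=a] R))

σ filters on x, owned by the right side.
E' = (S ⋈[e=a] σ[x='p'](R))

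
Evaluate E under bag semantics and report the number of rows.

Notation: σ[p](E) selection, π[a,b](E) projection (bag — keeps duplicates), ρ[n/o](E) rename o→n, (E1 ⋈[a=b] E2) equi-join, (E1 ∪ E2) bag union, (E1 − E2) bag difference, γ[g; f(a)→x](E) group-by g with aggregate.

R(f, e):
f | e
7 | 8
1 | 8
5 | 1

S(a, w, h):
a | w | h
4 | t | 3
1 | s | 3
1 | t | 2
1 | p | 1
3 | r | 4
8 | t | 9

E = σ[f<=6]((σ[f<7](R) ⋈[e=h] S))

Stepwise |·|:
  R → 3
  σ[f<7](R) → 2
  S → 6
  (σ[f<7](R) ⋈[e=h] S) → 1
  σ[f<=6]((σ[f<7](R) ⋈[e=h] S)) → 1

|E| = 1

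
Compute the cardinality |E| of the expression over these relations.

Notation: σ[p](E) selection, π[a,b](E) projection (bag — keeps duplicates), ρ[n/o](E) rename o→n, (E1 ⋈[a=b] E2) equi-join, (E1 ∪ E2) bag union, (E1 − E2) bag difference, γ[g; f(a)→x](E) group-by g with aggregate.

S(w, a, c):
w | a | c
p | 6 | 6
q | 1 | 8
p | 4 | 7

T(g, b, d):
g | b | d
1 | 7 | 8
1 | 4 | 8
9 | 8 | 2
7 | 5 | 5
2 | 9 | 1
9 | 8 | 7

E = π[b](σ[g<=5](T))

Stepwise |·|:
  T → 6
  σ[g<=5](T) → 3
  π[b](σ[g<=5](T)) → 3

|E| = 3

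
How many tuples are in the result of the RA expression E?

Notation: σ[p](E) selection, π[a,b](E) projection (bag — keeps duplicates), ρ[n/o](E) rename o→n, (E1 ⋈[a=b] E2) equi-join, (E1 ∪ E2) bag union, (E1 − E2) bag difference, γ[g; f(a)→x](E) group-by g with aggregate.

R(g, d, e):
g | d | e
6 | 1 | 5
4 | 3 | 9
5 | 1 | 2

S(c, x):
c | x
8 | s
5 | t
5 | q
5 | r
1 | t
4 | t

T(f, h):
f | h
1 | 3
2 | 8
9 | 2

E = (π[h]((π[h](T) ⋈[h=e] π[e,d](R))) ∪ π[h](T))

Per-node cardinality:
  T → 3
  π[h](T) → 3
  R → 3
  π[e,d](R) → 3
  (π[h](T) ⋈[h=e] π[e,d](R)) → 1
  π[h]((π[h](T) ⋈[h=e] π[e,d](R))) → 1
  T → 3
  π[h](T) → 3
  (π[h]((π[h](T) ⋈[h=e] π[e,d](R))) ∪ π[h](T)) → 4

|E| = 4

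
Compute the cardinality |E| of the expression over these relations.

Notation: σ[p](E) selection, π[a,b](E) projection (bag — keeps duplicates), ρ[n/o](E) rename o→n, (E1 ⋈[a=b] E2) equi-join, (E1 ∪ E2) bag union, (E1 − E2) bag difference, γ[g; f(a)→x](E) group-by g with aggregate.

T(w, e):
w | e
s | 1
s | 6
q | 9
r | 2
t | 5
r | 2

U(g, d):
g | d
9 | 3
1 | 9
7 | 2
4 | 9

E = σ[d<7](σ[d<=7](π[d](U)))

Row counts bottom-up:
  U → 4
  π[d](U) → 4
  σ[d<=7](π[d](U)) → 2
  σ[d<7](σ[d<=7](π[d](U))) → 2

|E| = 2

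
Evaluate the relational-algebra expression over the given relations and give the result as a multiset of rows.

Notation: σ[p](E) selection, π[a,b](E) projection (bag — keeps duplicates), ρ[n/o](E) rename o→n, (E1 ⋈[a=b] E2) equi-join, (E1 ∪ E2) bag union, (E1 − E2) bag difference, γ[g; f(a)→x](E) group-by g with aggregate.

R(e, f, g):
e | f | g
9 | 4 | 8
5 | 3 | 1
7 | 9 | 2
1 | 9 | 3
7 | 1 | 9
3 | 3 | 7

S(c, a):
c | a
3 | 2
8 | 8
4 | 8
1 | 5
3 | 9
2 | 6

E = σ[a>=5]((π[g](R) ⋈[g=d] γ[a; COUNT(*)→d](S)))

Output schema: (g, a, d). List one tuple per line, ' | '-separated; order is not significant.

Subexpression sizes:
  R → 6
  π[g](R) → 6
  S → 6
  γ[a; COUNT(*)→d](S) → 5
  (π[g](R) ⋈[g=d] γ[a; COUNT(*)→d](S)) → 5
  σ[a>=5]((π[g](R) ⋈[g=d] γ[a; COUNT(*)→d](S))) → 4

== RESULT ==
g | a | d
1 | 5 | 1
1 | 6 | 1
1 | 9 | 1
2 | 8 | 2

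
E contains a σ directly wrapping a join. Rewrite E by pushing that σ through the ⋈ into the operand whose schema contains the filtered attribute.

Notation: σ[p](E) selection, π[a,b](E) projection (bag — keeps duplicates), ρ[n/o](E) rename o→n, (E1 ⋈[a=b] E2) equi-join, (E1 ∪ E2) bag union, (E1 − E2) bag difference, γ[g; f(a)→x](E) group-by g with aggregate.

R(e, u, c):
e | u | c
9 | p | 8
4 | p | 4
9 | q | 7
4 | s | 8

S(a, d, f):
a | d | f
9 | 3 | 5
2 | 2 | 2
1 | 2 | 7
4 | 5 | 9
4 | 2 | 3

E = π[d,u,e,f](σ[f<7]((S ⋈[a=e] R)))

σ filters on f, owned by the left side.
E' = π[d,u,e,f]((σ[f<7](S) ⋈[a=e] R))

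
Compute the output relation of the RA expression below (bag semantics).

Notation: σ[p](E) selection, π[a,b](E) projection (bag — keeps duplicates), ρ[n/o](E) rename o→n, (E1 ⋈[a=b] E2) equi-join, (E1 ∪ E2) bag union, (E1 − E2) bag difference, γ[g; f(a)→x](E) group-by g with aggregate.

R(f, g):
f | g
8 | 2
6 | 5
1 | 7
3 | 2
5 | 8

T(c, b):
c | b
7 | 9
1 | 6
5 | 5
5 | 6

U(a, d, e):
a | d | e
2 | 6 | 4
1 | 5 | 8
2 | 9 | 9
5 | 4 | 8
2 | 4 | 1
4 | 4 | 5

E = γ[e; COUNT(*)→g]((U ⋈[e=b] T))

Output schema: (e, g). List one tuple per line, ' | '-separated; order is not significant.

Row counts bottom-up:
  U → 6
  T → 4
  (U ⋈[e=b] T) → 2
  γ[e; COUNT(*)→g]((U ⋈[e=b] T)) → 2

== RESULT ==
e | g
5 | 1
9 | 1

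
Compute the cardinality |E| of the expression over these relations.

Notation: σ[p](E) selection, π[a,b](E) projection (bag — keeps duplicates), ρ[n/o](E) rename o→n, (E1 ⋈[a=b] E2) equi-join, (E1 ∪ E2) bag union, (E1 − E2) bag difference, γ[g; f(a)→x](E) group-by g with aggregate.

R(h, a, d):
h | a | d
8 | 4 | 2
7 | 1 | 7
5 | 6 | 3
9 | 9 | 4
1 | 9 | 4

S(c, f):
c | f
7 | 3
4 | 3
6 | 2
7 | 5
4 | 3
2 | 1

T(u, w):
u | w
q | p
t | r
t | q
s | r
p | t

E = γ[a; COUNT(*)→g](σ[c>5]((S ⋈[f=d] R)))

Stepwise |·|:
  S → 6
  R → 5
  (S ⋈[f=d] R) → 4
  σ[c>5]((S ⋈[f=d] R)) → 2
  γ[a; COUNT(*)→g](σ[c>5]((S ⋈[f=d] R))) → 2

|E| = 2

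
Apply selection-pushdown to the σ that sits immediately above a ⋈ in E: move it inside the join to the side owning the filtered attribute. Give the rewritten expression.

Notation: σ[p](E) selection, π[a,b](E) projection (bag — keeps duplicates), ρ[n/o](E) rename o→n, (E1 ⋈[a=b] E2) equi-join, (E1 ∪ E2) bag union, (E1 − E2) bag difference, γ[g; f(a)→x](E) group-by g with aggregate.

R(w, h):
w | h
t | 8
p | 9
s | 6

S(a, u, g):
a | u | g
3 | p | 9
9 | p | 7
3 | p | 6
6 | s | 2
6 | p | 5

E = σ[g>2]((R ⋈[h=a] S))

σ filters on g, owned by the right side.
E' = (R ⋈[h=a] σ[g>2](S))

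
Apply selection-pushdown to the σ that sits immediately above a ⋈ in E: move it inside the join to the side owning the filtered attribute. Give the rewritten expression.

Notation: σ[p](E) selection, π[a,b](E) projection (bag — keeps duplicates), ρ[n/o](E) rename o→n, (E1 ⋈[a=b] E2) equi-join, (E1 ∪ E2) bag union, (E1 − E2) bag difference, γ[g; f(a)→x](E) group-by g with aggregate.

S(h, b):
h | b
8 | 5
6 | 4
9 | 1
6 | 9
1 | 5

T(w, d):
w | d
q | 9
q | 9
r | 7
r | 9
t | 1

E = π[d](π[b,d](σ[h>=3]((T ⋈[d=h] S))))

σ filters on h, owned by the right side.
E' = π[d](π[b,d]((T ⋈[d=h] σ[h>=3](S))))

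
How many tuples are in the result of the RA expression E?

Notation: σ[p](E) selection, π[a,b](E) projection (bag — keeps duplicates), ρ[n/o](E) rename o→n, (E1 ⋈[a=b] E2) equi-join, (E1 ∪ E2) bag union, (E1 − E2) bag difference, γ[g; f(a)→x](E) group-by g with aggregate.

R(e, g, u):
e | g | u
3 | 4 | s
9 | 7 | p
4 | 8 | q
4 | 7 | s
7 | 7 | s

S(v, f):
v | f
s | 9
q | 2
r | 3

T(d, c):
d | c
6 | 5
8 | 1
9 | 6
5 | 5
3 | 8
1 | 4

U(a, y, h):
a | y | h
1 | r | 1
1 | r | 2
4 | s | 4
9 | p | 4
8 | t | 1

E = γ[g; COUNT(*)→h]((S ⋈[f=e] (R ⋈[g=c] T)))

Subexpression sizes:
  S → 3
  R → 5
  T → 6
  (R ⋈[g=c] T) → 2
  (S ⋈[f=e] (R ⋈[g=c] T)) → 1
  γ[g; COUNT(*)→h]((S ⋈[f=e] (R ⋈[g=c] T))) → 1

|E| = 1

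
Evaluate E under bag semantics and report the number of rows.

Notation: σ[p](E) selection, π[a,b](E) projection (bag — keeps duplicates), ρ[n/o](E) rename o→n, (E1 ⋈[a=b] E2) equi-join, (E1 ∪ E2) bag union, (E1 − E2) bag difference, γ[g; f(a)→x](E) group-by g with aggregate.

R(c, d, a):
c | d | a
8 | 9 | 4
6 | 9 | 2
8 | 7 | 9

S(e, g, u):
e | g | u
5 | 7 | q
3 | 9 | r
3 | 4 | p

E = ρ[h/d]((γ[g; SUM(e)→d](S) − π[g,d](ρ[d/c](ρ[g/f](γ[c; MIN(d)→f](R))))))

Per-node cardinality:
  S → 3
  γ[g; SUM(e)→d](S) → 3
  R → 3
  γ[c; MIN(d)→f](R) → 2
  ρ[g/f](γ[c; MIN(d)→f](R)) → 2
  ρ[d/c](ρ[g/f](γ[c; MIN(d)→f](R))) → 2
  π[g,d](ρ[d/c](ρ[g/f](γ[c; MIN(d)→f](R)))) → 2
  (γ[g; SUM(e)→d](S) − π[g,d](ρ[d/c](ρ[g/f](γ[c; MIN(d)→f](R))))) → 3
  ρ[h/d]((γ[g; SUM(e)→d](S) − π[g,d](ρ[d/c](ρ[g/f](γ[c; MIN(d)→f](R)))))) → 3

|E| = 3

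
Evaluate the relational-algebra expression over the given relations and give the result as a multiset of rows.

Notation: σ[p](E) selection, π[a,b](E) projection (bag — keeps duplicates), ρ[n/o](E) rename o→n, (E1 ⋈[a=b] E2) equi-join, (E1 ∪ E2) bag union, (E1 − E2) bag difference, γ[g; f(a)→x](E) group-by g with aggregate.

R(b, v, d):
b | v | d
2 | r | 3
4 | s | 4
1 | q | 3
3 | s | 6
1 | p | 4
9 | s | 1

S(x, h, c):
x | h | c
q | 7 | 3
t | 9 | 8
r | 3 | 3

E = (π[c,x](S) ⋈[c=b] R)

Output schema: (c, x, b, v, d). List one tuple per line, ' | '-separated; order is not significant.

Row counts bottom-up:
  S → 3
  π[c,x](S) → 3
  R → 6
  (π[c,x](S) ⋈[c=b] R) → 2

== RESULT ==
c | x | b | v | d
3 | q | 3 | s | 6
3 | r | 3 | s | 6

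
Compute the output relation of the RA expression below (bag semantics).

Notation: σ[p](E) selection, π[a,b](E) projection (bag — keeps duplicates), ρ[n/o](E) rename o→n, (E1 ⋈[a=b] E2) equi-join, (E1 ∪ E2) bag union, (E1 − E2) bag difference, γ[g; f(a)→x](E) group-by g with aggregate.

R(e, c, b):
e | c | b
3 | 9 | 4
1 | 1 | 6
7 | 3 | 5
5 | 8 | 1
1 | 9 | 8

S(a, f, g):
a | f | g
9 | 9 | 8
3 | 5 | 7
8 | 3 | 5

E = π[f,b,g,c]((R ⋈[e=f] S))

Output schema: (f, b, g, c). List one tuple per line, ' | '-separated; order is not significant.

Per-node cardinality:
  R → 5
  S → 3
  (R ⋈[e=f] S) → 2
  π[f,b,g,c]((R ⋈[e=f] S)) → 2

== RESULT ==
f | b | g | c
3 | 4 | 5 | 9
5 | 1 | 7 | 8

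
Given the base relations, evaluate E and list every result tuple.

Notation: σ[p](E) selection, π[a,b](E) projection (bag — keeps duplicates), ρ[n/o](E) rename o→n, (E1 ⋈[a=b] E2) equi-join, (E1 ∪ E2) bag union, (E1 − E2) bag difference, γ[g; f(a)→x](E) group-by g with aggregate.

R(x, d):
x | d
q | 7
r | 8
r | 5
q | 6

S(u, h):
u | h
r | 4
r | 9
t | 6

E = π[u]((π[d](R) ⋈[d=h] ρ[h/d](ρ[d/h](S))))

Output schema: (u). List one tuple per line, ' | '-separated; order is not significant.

Row counts bottom-up:
  R → 4
  π[d](R) → 4
  S → 3
  ρ[d/h](S) → 3
  ρ[h/d](ρ[d/h](S)) → 3
  (π[d](R) ⋈[d=h] ρ[h/d](ρ[d/h](S))) → 1
  π[u]((π[d](R) ⋈[d=h] ρ[h/d](ρ[d/h](S)))) → 1

== RESULT ==
u
t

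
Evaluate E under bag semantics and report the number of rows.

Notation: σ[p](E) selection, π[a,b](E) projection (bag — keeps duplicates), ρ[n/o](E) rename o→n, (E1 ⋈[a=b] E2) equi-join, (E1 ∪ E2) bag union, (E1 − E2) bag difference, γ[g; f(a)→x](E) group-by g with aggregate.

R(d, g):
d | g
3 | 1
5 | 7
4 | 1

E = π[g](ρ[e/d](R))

Per-node cardinality:
  R → 3
  ρ[e/d](R) → 3
  π[g](ρ[e/d](R)) → 3

|E| = 3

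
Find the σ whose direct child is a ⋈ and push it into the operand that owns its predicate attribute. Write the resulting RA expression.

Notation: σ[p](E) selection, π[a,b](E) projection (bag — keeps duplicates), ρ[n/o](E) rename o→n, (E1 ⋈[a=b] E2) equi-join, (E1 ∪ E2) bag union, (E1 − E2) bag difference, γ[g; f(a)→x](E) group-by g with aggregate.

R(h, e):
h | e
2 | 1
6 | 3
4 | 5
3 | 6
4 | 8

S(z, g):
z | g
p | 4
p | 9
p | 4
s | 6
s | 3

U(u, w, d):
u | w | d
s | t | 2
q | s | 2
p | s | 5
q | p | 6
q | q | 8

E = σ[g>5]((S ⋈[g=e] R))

σ filters on g, owned by the left side.
E' = (σ[g>5](S) ⋈[g=e] R)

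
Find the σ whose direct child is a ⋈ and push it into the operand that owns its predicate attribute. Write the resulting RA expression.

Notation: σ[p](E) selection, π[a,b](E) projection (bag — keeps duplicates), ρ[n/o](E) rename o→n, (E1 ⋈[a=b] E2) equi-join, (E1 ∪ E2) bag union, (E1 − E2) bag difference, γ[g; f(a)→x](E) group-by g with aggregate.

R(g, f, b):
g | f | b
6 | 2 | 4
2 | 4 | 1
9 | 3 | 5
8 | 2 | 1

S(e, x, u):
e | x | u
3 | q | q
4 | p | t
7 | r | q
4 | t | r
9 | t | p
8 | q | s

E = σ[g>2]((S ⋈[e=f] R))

σ filters on g, owned by the right side.
E' = (S ⋈[e=f] σ[g>2](R))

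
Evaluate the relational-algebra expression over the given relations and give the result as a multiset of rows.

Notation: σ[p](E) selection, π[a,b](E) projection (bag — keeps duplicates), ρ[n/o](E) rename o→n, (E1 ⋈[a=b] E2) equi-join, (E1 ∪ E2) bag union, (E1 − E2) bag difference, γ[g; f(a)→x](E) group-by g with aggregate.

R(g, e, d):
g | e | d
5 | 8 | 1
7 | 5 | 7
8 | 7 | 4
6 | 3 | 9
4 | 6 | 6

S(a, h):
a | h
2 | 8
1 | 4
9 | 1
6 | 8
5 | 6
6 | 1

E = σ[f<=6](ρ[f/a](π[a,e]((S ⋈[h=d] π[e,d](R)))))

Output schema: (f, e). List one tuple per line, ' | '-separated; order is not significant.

Per-node cardinality:
  S → 6
  R → 5
  π[e,d](R) → 5
  (S ⋈[h=d] π[e,d](R)) → 4
  π[a,e]((S ⋈[h=d] π[e,d](R))) → 4
  ρ[f/a](π[a,e]((S ⋈[h=d] π[e,d](R)))) → 4
  σ[f<=6](ρ[f/a](π[a,e]((S ⋈[h=d] π[e,d](R))))) → 3

== RESULT ==
f | e
1 | 7
5 | 6
6 | 8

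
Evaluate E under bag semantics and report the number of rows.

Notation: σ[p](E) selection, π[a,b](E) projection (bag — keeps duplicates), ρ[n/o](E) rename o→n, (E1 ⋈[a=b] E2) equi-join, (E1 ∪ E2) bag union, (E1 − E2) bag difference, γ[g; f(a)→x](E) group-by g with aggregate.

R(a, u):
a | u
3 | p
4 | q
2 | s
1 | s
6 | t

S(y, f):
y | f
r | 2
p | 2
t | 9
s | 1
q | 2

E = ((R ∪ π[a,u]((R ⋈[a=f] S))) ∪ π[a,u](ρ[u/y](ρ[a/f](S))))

Stepwise |·|:
  R → 5
  R → 5
  S → 5
  (R ⋈[a=f] S) → 4
  π[a,u]((R ⋈[a=f] S)) → 4
  (R ∪ π[a,u]((R ⋈[a=f] S))) → 9
  S → 5
  ρ[a/f](S) → 5
  ρ[u/y](ρ[a/f](S)) → 5
  π[a,u](ρ[u/y](ρ[a/f](S))) → 5
  ((R ∪ π[a,u]((R ⋈[a=f] S))) ∪ π[a,u](ρ[u/y](ρ[a/f](S)))) → 14

|E| = 14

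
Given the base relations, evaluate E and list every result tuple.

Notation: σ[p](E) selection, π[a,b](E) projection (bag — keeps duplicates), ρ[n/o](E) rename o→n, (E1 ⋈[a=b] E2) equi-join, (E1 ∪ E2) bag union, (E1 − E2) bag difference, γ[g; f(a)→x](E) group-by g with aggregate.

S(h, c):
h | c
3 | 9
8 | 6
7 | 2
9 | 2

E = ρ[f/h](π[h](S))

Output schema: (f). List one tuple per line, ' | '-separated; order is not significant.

Subexpression sizes:
  S → 4
  π[h](S) → 4
  ρ[f/h](π[h](S)) → 4

== RESULT ==
f
3
7
8
9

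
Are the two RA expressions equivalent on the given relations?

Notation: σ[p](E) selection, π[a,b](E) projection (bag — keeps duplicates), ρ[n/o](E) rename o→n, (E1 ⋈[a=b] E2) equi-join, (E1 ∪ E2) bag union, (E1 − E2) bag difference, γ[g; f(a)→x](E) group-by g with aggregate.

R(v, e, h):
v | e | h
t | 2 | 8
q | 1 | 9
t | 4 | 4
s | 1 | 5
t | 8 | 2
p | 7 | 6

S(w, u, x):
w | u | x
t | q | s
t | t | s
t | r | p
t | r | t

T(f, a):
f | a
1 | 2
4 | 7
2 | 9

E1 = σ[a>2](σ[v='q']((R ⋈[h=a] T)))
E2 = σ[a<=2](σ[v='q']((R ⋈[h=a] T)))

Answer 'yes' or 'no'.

E1 subexpression sizes:
  R → 6
  T → 3
  (R ⋈[h=a] T) → 2
  σ[v='q']((R ⋈[h=a] T)) → 1
  σ[a>2](σ[v='q']((R ⋈[h=a] T))) → 1
E2 subexpression sizes:
  R → 6
  T → 3
  (R ⋈[h=a] T) → 2
  σ[v='q']((R ⋈[h=a] T)) → 1
  σ[a<=2](σ[v='q']((R ⋈[h=a] T))) → 0

E1 result:
v | e | h | f | a
q | 1 | 9 | 2 | 9
E2 result:
v | e | h | f | a
(0 rows)
Witness: ('q', 1, 9, 2, 9) appears 1× in E1 but 0× in E2.

no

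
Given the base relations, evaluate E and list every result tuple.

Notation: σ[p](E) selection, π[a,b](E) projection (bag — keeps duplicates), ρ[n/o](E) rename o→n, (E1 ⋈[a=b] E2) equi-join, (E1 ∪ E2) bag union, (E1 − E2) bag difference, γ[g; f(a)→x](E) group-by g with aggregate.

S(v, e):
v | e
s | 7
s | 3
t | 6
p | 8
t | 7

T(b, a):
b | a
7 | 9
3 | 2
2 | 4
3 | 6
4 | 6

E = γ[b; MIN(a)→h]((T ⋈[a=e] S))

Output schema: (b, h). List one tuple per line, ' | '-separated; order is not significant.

Row counts bottom-up:
  T → 5
  S → 5
  (T ⋈[a=e] S) → 2
  γ[b; MIN(a)→h]((T ⋈[a=e] S)) → 2

== RESULT ==
b | h
3 | 6
4 | 6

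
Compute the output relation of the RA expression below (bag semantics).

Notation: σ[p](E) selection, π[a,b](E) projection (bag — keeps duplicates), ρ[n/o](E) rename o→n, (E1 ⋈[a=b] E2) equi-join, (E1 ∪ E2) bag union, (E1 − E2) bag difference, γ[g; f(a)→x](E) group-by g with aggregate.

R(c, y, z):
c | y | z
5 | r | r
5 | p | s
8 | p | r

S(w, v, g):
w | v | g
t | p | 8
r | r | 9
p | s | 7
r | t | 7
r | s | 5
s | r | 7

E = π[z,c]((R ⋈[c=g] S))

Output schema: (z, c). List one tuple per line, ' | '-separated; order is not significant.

Subexpression sizes:
  R → 3
  S → 6
  (R ⋈[c=g] S) → 3
  π[z,c]((R ⋈[c=g] S)) → 3

== RESULT ==
z | c
r | 5
r | 8
s | 5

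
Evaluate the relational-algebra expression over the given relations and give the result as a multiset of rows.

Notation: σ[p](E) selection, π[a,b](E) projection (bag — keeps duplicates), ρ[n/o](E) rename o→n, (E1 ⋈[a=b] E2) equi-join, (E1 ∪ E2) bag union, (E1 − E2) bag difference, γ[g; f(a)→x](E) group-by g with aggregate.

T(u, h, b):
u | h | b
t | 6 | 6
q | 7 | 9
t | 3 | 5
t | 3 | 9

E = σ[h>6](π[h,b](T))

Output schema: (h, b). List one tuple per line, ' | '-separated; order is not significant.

Per-node cardinality:
  T → 4
  π[h,b](T) → 4
  σ[h>6](π[h,b](T)) → 1

== RESULT ==
h | b
7 | 9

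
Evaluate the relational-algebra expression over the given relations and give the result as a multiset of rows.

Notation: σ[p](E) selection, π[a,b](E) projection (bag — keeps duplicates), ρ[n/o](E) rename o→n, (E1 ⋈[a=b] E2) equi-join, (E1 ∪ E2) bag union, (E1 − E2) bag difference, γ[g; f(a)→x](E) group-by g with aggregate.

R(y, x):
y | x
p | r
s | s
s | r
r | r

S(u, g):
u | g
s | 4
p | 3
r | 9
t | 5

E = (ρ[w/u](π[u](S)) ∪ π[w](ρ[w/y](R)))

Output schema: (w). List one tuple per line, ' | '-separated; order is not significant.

Row counts bottom-up:
  S → 4
  π[u](S) → 4
  ρ[w/u](π[u](S)) → 4
  R → 4
  ρ[w/y](R) → 4
  π[w](ρ[w/y](R)) → 4
  (ρ[w/u](π[u](S)) ∪ π[w](ρ[w/y](R))) → 8

== RESULT ==
w
p
p
r
r
s
s
s
t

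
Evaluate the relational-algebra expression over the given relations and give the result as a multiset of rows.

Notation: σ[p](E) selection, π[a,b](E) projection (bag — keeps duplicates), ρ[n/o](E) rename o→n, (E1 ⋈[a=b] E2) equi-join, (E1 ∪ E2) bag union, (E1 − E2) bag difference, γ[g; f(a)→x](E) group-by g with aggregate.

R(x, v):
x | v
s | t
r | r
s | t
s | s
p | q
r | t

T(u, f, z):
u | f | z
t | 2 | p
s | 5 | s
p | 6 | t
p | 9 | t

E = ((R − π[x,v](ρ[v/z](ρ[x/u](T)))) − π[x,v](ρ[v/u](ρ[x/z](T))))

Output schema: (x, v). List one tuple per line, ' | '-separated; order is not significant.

Row counts bottom-up:
  R → 6
  T → 4
  ρ[x/u](T) → 4
  ρ[v/z](ρ[x/u](T)) → 4
  π[x,v](ρ[v/z](ρ[x/u](T))) → 4
  (R − π[x,v](ρ[v/z](ρ[x/u](T)))) → 5
  T → 4
  ρ[x/z](T) → 4
  ρ[v/u](ρ[x/z](T)) → 4
  π[x,v](ρ[v/u](ρ[x/z](T))) → 4
  ((R − π[x,v](ρ[v/z](ρ[x/u](T)))) − π[x,v](ρ[v/u](ρ[x/z](T)))) → 5

== RESULT ==
x | v
p | q
r | r
r | t
s | t
s | t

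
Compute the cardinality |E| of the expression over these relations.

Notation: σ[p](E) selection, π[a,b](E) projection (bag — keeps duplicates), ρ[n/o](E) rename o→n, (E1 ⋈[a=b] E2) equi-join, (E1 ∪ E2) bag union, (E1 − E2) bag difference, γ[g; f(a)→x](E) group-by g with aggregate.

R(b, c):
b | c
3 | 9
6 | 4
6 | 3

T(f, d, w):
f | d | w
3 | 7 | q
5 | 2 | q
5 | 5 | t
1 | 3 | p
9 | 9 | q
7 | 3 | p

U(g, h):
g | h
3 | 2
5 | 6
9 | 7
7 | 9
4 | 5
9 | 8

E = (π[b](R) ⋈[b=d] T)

Row counts bottom-up:
  R → 3
  π[b](R) → 3
  T → 6
  (π[b](R) ⋈[b=d] T) → 2

|E| = 2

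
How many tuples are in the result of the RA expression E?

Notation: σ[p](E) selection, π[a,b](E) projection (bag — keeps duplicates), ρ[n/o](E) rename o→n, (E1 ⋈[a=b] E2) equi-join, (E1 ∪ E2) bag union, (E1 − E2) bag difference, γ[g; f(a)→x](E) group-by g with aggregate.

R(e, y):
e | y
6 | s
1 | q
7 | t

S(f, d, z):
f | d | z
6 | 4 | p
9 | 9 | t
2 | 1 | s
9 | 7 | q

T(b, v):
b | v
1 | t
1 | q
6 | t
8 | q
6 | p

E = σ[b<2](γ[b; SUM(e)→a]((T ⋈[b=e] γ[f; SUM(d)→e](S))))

Subexpression sizes:
  T → 5
  S → 4
  γ[f; SUM(d)→e](S) → 3
  (T ⋈[b=e] γ[f; SUM(d)→e](S)) → 2
  γ[b; SUM(e)→a]((T ⋈[b=e] γ[f; SUM(d)→e](S))) → 1
  σ[b<2](γ[b; SUM(e)→a]((T ⋈[b=e] γ[f; SUM(d)→e](S)))) → 1

|E| = 1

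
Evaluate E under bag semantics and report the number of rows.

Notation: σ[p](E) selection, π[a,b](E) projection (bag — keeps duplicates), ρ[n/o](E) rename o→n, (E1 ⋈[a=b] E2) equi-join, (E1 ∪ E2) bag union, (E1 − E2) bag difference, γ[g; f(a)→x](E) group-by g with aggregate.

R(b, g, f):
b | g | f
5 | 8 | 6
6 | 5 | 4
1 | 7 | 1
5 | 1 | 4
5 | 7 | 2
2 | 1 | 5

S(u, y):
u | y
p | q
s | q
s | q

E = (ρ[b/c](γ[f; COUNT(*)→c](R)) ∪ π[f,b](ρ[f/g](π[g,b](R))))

Per-node cardinality:
  R → 6
  γ[f; COUNT(*)→c](R) → 5
  ρ[b/c](γ[f; COUNT(*)→c](R)) → 5
  R → 6
  π[g,b](R) → 6
  ρ[f/g](π[g,b](R)) → 6
  π[f,b](ρ[f/g](π[g,b](R))) → 6
  (ρ[b/c](γ[f; COUNT(*)→c](R)) ∪ π[f,b](ρ[f/g](π[g,b](R)))) → 11

|E| = 11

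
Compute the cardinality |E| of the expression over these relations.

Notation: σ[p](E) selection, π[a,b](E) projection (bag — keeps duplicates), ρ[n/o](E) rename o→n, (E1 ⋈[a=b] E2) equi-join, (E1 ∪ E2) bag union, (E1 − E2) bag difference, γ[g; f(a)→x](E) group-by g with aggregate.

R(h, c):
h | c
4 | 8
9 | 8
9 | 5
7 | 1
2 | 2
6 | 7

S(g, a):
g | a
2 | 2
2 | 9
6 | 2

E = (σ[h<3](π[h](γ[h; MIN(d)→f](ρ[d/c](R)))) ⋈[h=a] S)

Row counts bottom-up:
  R → 6
  ρ[d/c](R) → 6
  γ[h; MIN(d)→f](ρ[d/c](R)) → 5
  π[h](γ[h; MIN(d)→f](ρ[d/c](R))) → 5
  σ[h<3](π[h](γ[h; MIN(d)→f](ρ[d/c](R)))) → 1
  S → 3
  (σ[h<3](π[h](γ[h; MIN(d)→f](ρ[d/c](R)))) ⋈[h=a] S) → 2

|E| = 2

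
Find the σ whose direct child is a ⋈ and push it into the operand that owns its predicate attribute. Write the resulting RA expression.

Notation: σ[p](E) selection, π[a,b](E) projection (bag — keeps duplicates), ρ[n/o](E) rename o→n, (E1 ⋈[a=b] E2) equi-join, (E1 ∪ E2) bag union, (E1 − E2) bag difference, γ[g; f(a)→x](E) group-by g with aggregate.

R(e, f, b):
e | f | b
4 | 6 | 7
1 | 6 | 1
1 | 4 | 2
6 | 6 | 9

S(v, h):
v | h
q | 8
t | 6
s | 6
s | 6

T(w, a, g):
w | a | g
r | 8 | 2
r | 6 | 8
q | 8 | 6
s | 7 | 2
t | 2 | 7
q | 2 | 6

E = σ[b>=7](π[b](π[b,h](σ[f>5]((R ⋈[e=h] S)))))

σ filters on f, owned by the left side.
E' = σ[b>=7](π[b](π[b,h]((σ[f>5](R) ⋈[e=h] S))))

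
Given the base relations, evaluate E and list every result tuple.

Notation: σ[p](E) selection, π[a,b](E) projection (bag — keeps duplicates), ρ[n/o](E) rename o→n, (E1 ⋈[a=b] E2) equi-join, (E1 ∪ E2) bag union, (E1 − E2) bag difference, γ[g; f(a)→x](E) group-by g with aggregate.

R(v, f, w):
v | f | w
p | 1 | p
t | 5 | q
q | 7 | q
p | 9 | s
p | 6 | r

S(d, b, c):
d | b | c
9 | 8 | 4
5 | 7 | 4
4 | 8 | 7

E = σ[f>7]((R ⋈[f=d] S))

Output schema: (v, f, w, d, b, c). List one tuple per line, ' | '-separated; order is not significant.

Row counts bottom-up:
  R → 5
  S → 3
  (R ⋈[f=d] S) → 2
  σ[f>7]((R ⋈[f=d] S)) → 1

== RESULT ==
v | f | w | d | b | c
p | 9 | s | 9 | 8 | 4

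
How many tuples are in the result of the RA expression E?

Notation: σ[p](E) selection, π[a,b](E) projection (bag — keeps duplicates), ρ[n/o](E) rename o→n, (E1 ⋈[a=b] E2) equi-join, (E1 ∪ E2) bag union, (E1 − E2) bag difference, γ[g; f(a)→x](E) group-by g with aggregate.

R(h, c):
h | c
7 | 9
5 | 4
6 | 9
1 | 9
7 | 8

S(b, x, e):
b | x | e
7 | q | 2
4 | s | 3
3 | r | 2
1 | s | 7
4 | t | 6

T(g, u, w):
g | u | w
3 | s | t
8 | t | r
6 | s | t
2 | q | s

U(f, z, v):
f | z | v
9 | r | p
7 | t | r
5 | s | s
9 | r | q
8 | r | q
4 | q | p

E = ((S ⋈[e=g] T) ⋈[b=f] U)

Subexpression sizes:
  S → 5
  T → 4
  (S ⋈[e=g] T) → 4
  U → 6
  ((S ⋈[e=g] T) ⋈[b=f] U) → 3

|E| = 3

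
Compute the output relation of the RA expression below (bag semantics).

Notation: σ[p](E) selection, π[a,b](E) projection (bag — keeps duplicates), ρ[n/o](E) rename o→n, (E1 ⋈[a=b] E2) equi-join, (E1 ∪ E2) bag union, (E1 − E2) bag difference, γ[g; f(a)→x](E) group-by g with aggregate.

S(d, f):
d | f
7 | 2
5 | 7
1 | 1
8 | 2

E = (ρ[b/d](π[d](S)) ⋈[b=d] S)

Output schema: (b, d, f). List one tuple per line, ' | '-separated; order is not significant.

Row counts bottom-up:
  S → 4
  π[d](S) → 4
  ρ[b/d](π[d](S)) → 4
  S → 4
  (ρ[b/d](π[d](S)) ⋈[b=d] S) → 4

== RESULT ==
b | d | f
1 | 1 | 1
5 | 5 | 7
7 | 7 | 2
8 | 8 | 2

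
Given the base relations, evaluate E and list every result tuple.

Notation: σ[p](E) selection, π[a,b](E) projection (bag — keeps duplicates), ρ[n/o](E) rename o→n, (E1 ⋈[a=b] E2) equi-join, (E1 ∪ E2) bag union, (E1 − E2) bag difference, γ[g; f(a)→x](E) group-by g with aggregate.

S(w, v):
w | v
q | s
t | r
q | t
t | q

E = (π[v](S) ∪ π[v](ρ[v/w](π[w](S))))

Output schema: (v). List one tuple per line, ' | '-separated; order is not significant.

Stepwise |·|:
  S → 4
  π[v](S) → 4
  S → 4
  π[w](S) → 4
  ρ[v/w](π[w](S)) → 4
  π[v](ρ[v/w](π[w](S))) → 4
  (π[v](S) ∪ π[v](ρ[v/w](π[w](S)))) → 8

== RESULT ==
v
q
q
q
r
s
t
t
t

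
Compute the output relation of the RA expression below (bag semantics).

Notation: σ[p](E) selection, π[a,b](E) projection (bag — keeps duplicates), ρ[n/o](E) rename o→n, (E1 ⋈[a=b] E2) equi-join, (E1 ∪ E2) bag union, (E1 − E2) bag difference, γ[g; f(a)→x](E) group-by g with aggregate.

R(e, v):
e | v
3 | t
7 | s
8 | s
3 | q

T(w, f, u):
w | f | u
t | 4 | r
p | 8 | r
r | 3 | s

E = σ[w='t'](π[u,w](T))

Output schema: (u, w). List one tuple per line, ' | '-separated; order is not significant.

Per-node cardinality:
  T → 3
  π[u,w](T) → 3
  σ[w='t'](π[u,w](T)) → 1

== RESULT ==
u | w
r | t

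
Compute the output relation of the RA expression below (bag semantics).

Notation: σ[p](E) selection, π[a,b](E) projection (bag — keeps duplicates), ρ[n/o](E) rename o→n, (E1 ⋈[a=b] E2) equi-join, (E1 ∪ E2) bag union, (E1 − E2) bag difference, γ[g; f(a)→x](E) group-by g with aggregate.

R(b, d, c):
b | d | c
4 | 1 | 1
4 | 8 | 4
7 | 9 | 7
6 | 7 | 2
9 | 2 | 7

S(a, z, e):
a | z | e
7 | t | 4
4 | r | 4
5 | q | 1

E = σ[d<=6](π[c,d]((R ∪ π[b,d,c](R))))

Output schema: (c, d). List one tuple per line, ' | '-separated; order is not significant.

Subexpression sizes:
  R → 5
  R → 5
  π[b,d,c](R) → 5
  (R ∪ π[b,d,c](R)) → 10
  π[c,d]((R ∪ π[b,d,c](R))) → 10
  σ[d<=6](π[c,d]((R ∪ π[b,d,c](R)))) → 4

== RESULT ==
c | d
1 | 1
1 | 1
7 | 2
7 | 2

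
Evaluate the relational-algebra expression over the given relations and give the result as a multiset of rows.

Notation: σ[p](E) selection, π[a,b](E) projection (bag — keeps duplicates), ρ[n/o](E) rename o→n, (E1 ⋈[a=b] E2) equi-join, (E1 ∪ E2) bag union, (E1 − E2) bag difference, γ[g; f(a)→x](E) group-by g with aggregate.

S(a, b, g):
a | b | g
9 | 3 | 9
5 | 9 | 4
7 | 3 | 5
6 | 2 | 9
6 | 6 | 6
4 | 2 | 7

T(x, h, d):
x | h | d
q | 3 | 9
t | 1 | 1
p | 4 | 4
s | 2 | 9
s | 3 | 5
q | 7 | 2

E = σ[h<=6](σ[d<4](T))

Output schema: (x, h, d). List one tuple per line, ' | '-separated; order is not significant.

Per-node cardinality:
  T → 6
  σ[d<4](T) → 2
  σ[h<=6](σ[d<4](T)) → 1

== RESULT ==
x | h | d
t | 1 | 1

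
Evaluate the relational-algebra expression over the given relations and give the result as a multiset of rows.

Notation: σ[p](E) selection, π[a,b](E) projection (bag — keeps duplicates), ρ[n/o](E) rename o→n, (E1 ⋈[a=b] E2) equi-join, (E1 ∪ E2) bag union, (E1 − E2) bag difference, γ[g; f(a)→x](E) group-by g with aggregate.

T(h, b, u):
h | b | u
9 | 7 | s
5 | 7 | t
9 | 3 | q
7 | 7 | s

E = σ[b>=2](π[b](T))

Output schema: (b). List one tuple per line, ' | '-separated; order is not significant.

Stepwise |·|:
  T → 4
  π[b](T) → 4
  σ[b>=2](π[b](T)) → 4

== RESULT ==
b
3
7
7
7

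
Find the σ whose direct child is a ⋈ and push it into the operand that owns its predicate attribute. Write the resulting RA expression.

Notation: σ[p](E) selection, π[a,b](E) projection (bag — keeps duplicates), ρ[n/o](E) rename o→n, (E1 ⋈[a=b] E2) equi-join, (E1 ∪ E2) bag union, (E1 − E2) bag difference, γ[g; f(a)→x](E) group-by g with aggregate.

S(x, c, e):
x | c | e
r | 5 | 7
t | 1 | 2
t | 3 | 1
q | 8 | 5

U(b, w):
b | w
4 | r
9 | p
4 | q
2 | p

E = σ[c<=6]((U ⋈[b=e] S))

σ filters on c, owned by the right side.
E' = (U ⋈[b=e] σ[c<=6](S))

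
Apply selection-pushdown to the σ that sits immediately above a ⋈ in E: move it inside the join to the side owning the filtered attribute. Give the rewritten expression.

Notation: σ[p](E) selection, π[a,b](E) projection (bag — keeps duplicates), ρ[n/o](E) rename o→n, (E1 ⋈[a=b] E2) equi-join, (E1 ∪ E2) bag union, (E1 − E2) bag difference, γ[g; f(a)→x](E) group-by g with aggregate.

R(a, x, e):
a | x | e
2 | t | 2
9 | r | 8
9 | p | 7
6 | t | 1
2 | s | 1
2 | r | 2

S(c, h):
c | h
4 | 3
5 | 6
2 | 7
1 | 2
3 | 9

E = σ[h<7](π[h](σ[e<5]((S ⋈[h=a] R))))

σ filters on e, owned by the right side.
E' = σ[h<7](π[h]((S ⋈[h=a] σ[e<5](R))))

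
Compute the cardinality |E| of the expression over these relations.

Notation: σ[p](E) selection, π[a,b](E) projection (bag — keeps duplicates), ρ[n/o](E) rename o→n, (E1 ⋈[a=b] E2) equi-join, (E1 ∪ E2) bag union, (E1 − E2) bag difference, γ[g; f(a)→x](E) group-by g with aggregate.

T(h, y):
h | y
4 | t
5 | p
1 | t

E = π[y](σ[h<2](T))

Stepwise |·|:
  T → 3
  σ[h<2](T) → 1
  π[y](σ[h<2](T)) → 1

|E| = 1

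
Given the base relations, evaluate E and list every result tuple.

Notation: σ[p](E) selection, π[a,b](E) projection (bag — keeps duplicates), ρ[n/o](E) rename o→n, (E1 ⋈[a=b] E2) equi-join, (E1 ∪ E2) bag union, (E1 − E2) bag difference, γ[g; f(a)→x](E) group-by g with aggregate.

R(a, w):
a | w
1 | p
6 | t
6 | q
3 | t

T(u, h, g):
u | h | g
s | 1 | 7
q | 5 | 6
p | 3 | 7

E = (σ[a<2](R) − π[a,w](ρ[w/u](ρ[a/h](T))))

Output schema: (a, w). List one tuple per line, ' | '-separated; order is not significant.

Per-node cardinality:
  R → 4
  σ[a<2](R) → 1
  T → 3
  ρ[a/h](T) → 3
  ρ[w/u](ρ[a/h](T)) → 3
  π[a,w](ρ[w/u](ρ[a/h](T))) → 3
  (σ[a<2](R) − π[a,w](ρ[w/u](ρ[a/h](T)))) → 1

== RESULT ==
a | w
1 | p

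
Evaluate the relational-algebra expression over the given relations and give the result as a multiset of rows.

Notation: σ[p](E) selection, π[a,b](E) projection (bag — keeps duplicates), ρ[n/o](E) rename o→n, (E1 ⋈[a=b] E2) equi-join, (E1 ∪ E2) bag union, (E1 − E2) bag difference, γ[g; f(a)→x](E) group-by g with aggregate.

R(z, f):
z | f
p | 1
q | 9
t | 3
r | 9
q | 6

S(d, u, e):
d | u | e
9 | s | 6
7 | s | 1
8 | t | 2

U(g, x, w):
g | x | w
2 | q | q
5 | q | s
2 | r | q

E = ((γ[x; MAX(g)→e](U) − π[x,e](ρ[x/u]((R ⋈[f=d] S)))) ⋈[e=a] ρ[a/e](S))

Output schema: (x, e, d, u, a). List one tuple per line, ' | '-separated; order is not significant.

Row counts bottom-up:
  U → 3
  γ[x; MAX(g)→e](U) → 2
  R → 5
  S → 3
  (R ⋈[f=d] S) → 2
  ρ[x/u]((R ⋈[f=d] S)) → 2
  π[x,e](ρ[x/u]((R ⋈[f=d] S))) → 2
  (γ[x; MAX(g)→e](U) − π[x,e](ρ[x/u]((R ⋈[f=d] S)))) → 2
  S → 3
  ρ[a/e](S) → 3
  ((γ[x; MAX(g)→e](U) − π[x,e](ρ[x/u]((R ⋈[f=d] S)))) ⋈[e=a] ρ[a/e](S)) → 1

== RESULT ==
x | e | d | u | a
r | 2 | 8 | t | 2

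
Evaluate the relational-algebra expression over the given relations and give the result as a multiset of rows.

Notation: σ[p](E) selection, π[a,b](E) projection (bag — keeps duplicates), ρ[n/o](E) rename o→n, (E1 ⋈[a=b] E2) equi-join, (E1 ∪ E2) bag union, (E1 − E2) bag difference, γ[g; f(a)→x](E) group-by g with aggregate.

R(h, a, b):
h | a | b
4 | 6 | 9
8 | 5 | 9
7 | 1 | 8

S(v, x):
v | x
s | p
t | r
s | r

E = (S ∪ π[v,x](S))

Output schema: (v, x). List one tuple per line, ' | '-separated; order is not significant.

Stepwise |·|:
  S → 3
  S → 3
  π[v,x](S) → 3
  (S ∪ π[v,x](S)) → 6

== RESULT ==
v | x
s | p
s | p
s | r
s | r
t | r
t | r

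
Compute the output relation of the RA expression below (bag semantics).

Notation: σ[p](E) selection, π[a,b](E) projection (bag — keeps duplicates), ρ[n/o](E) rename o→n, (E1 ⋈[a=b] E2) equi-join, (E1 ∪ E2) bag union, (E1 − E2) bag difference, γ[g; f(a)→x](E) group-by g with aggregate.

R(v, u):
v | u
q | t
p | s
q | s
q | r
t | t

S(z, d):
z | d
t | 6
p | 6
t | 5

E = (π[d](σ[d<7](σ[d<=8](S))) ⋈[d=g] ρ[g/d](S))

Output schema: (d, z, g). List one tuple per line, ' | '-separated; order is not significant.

Row counts bottom-up:
  S → 3
  σ[d<=8](S) → 3
  σ[d<7](σ[d<=8](S)) → 3
  π[d](σ[d<7](σ[d<=8](S))) → 3
  S → 3
  ρ[g/d](S) → 3
  (π[d](σ[d<7](σ[d<=8](S))) ⋈[d=g] ρ[g/d](S)) → 5

== RESULT ==
d | z | g
5 | t | 5
6 | p | 6
6 | p | 6
6 | t | 6
6 | t | 6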